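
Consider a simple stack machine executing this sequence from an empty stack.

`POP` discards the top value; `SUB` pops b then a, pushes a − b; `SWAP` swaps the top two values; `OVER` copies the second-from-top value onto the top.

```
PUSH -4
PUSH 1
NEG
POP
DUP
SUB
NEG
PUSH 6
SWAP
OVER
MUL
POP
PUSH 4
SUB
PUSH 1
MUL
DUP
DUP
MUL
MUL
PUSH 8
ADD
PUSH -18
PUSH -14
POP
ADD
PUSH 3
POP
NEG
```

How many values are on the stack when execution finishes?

1

PUSH -4  → [-4]
PUSH 1   → [-4, 1]
NEG      → [-4, -1]
POP      → [-4]
DUP      → [-4, -4]
SUB      → [0]
NEG      → [0]
PUSH 6   → [0, 6]
SWAP     → [6, 0]
OVER     → [6, 0, 6]
MUL      → [6, 0]
POP      → [6]
PUSH 4   → [6, 4]
SUB      → [2]
PUSH 1   → [2, 1]
MUL      → [2]
DUP      → [2, 2]
DUP      → [2, 2, 2]
MUL      → [2, 4]
MUL      → [8]
PUSH 8   → [8, 8]
ADD      → [16]
PUSH -18 → [16, -18]
PUSH -14 → [16, -18, -14]
POP      → [16, -18]
ADD      → [-2]
PUSH 3   → [-2, 3]
POP      → [-2]
NEG      → [2]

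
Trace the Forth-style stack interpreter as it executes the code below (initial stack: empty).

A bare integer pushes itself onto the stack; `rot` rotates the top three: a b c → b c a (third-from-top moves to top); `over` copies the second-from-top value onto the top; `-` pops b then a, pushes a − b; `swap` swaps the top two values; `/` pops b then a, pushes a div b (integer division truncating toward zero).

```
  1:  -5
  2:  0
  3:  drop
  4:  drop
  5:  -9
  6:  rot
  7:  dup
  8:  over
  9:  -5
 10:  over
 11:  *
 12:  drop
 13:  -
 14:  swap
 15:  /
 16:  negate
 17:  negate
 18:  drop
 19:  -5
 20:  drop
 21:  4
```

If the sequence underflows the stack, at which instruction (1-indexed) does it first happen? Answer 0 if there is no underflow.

-5   -> [-5]
0    -> [-5, 0]
drop -> [-5]
drop -> []
-9   -> [-9]
rot  — needs 3 operands, stack has 1 → underflow

6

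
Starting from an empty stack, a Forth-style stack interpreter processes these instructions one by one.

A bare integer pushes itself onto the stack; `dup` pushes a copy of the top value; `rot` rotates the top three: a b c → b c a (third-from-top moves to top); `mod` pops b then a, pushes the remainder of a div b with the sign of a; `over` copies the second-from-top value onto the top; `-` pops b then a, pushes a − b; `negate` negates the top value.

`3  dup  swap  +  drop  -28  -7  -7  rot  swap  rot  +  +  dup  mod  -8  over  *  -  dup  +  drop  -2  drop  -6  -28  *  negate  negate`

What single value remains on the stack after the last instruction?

168

3       3
dup     3 3
swap    3 3
+       6
drop    (empty)
-28     -28
-7      -28 -7
-7      -28 -7 -7
rot     -7 -7 -28
swap    -7 -28 -7
rot     -28 -7 -7
+       -28 -14
+       -42
dup     -42 -42
mod     0
-8      0 -8
over    0 -8 0
*       0 0
-       0
dup     0 0
+       0
drop    (empty)
-2      -2
drop    (empty)
-6      -6
-28     -6 -28
*       168
negate  -168
negate  168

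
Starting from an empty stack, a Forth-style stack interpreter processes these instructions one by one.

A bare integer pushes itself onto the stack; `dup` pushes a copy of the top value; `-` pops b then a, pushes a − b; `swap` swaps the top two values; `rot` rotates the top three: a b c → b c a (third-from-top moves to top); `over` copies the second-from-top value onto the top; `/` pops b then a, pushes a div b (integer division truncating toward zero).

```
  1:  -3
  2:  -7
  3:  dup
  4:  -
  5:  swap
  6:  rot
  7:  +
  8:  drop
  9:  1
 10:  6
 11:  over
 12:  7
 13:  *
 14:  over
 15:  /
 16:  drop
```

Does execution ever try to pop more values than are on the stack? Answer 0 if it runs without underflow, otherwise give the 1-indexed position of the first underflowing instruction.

-3    [-3]
-7    [-3, -7]
dup   [-3, -7, -7]
-     [-3, 0]
swap  [0, -3]
rot  — needs 3 operands, stack has 2 → underflow

6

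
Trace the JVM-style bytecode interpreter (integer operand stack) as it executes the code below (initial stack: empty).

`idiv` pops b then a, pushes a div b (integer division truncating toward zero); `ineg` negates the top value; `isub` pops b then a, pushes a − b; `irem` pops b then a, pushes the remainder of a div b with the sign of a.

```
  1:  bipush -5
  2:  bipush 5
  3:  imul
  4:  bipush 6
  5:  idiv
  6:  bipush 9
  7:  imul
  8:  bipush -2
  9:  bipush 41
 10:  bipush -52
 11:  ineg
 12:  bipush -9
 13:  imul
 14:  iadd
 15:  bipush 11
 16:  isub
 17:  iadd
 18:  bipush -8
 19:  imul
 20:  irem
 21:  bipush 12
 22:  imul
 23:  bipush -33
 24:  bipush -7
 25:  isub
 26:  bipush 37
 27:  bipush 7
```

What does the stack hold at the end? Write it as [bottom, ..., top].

bipush -5  → -5
bipush 5   → -5 5
imul       → -25
bipush 6   → -25 6
idiv       → -4
bipush 9   → -4 9
imul       → -36
bipush -2  → -36 -2
bipush 41  → -36 -2 41
bipush -52 → -36 -2 41 -52
ineg       → -36 -2 41 52
bipush -9  → -36 -2 41 52 -9
imul       → -36 -2 41 -468
iadd       → -36 -2 -427
bipush 11  → -36 -2 -427 11
isub       → -36 -2 -438
iadd       → -36 -440
bipush -8  → -36 -440 -8
imul       → -36 3520
irem       → -36
bipush 12  → -36 12
imul       → -432
bipush -33 → -432 -33
bipush -7  → -432 -33 -7
isub       → -432 -26
bipush 37  → -432 -26 37
bipush 7   → -432 -26 37 7

[-432, -26, 37, 7]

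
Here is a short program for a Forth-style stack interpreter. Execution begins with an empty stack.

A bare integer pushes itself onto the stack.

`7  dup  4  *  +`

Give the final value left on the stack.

7   → 7
dup → 7 7
4   → 7 7 4
*   → 7 28
+   → 35

35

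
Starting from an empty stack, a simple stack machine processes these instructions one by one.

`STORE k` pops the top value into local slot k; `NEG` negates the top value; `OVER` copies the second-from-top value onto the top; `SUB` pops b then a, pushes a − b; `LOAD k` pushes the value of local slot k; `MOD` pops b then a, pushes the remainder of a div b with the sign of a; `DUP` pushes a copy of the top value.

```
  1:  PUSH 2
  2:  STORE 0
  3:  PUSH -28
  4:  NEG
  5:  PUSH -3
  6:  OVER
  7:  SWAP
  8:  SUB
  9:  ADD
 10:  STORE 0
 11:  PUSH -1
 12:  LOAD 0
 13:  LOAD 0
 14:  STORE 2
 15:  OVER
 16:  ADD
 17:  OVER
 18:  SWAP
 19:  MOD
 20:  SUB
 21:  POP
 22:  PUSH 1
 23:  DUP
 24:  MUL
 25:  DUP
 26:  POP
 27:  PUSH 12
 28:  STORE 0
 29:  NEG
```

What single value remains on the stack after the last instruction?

PUSH 2   : [2]
STORE 0  : []
PUSH -28 : [-28]
NEG      : [28]
PUSH -3  : [28, -3]
OVER     : [28, -3, 28]
SWAP     : [28, 28, -3]
SUB      : [28, 31]
ADD      : [59]
STORE 0  : []
PUSH -1  : [-1]
LOAD 0   : [-1, 59]
LOAD 0   : [-1, 59, 59]
STORE 2  : [-1, 59]
OVER     : [-1, 59, -1]
ADD      : [-1, 58]
OVER     : [-1, 58, -1]
SWAP     : [-1, -1, 58]
MOD      : [-1, -1]
SUB      : [0]
POP      : []
PUSH 1   : [1]
DUP      : [1, 1]
MUL      : [1]
DUP      : [1, 1]
POP      : [1]
PUSH 12  : [1, 12]
STORE 0  : [1]
NEG      : [-1]

-1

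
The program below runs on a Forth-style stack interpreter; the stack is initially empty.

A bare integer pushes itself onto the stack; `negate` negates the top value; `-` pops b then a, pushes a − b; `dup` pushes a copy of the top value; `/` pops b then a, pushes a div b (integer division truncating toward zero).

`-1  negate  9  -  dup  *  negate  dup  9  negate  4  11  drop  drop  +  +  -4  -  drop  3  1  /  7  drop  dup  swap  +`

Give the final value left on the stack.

6

-1      -1
negate  1
9       1 9
-       -8
dup     -8 -8
*       64
negate  -64
dup     -64 -64
9       -64 -64 9
negate  -64 -64 -9
4       -64 -64 -9 4
11      -64 -64 -9 4 11
drop    -64 -64 -9 4
drop    -64 -64 -9
+       -64 -73
+       -137
-4      -137 -4
-       -133
drop    (empty)
3       3
1       3 1
/       3
7       3 7
drop    3
dup     3 3
swap    3 3
+       6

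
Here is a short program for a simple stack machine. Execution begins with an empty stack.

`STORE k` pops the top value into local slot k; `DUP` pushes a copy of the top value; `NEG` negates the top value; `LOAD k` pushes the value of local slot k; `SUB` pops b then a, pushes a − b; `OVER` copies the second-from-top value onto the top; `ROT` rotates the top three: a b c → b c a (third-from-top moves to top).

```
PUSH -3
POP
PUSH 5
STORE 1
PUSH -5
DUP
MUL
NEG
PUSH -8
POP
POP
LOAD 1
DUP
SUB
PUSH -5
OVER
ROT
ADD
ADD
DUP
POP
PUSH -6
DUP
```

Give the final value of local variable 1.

PUSH -3 -> -3
POP     -> (empty)
PUSH 5  -> 5
STORE 1 -> (empty)
PUSH -5 -> -5
DUP     -> -5 -5
MUL     -> 25
NEG     -> -25
PUSH -8 -> -25 -8
POP     -> -25
POP     -> (empty)
LOAD 1  -> 5
DUP     -> 5 5
SUB     -> 0
PUSH -5 -> 0 -5
OVER    -> 0 -5 0
ROT     -> -5 0 0
ADD     -> -5 0
ADD     -> -5
DUP     -> -5 -5
POP     -> -5
PUSH -6 -> -5 -6
DUP     -> -5 -6 -6

5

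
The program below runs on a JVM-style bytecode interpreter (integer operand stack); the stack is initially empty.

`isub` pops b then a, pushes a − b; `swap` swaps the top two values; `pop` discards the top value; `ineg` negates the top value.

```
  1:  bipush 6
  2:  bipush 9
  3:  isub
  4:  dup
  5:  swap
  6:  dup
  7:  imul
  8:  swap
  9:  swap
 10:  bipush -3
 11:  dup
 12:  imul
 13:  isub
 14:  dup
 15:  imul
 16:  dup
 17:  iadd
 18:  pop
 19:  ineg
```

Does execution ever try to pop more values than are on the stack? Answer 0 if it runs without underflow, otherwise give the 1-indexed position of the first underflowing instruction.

bipush 6   [6]
bipush 9   [6, 9]
isub       [-3]
dup        [-3, -3]
swap       [-3, -3]
dup        [-3, -3, -3]
imul       [-3, 9]
swap       [9, -3]
swap       [-3, 9]
bipush -3  [-3, 9, -3]
dup        [-3, 9, -3, -3]
imul       [-3, 9, 9]
isub       [-3, 0]
dup        [-3, 0, 0]
imul       [-3, 0]
dup        [-3, 0, 0]
iadd       [-3, 0]
pop        [-3]
ineg       [3]

0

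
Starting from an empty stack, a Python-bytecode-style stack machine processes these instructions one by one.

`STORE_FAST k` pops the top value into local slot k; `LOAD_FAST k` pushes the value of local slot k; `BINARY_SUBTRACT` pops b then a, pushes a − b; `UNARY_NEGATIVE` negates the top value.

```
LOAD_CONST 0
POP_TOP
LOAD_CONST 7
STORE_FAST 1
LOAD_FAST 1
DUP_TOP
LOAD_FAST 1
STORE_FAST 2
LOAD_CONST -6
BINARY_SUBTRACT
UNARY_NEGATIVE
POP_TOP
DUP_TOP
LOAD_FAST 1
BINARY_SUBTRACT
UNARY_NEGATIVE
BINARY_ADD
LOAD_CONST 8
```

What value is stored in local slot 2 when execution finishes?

7

LOAD_CONST 0    : [0]
POP_TOP         : []
LOAD_CONST 7    : [7]
STORE_FAST 1    : []
LOAD_FAST 1     : [7]
DUP_TOP         : [7, 7]
LOAD_FAST 1     : [7, 7, 7]
STORE_FAST 2    : [7, 7]
LOAD_CONST -6   : [7, 7, -6]
BINARY_SUBTRACT : [7, 13]
UNARY_NEGATIVE  : [7, -13]
POP_TOP         : [7]
DUP_TOP         : [7, 7]
LOAD_FAST 1     : [7, 7, 7]
BINARY_SUBTRACT : [7, 0]
UNARY_NEGATIVE  : [7, 0]
BINARY_ADD      : [7]
LOAD_CONST 8    : [7, 8]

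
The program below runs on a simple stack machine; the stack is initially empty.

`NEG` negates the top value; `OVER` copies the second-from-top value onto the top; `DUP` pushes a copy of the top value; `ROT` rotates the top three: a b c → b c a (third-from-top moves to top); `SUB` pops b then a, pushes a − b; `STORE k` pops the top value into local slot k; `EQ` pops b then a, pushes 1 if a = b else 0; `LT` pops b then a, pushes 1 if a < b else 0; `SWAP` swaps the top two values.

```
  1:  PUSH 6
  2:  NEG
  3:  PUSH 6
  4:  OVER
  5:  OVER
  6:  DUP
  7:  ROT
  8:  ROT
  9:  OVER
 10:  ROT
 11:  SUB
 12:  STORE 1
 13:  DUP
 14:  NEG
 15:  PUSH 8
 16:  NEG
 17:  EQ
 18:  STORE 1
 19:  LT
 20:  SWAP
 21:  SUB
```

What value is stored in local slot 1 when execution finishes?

PUSH 6   [6]
NEG      [-6]
PUSH 6   [-6, 6]
OVER     [-6, 6, -6]
OVER     [-6, 6, -6, 6]
DUP      [-6, 6, -6, 6, 6]
ROT      [-6, 6, 6, 6, -6]
ROT      [-6, 6, 6, -6, 6]
OVER     [-6, 6, 6, -6, 6, -6]
ROT      [-6, 6, 6, 6, -6, -6]
SUB      [-6, 6, 6, 6, 0]
STORE 1  [-6, 6, 6, 6]
DUP      [-6, 6, 6, 6, 6]
NEG      [-6, 6, 6, 6, -6]
PUSH 8   [-6, 6, 6, 6, -6, 8]
NEG      [-6, 6, 6, 6, -6, -8]
EQ       [-6, 6, 6, 6, 0]
STORE 1  [-6, 6, 6, 6]
LT       [-6, 6, 0]
SWAP     [-6, 0, 6]
SUB      [-6, -6]

0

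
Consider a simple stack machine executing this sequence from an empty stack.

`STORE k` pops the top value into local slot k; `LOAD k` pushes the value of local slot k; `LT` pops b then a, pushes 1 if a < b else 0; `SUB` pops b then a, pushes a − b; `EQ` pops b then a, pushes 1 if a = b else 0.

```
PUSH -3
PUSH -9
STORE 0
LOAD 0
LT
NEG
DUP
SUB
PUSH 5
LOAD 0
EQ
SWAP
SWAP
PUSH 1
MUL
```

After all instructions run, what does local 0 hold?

-9

PUSH -3 -> [-3]
PUSH -9 -> [-3, -9]
STORE 0 -> [-3]
LOAD 0  -> [-3, -9]
LT      -> [0]
NEG     -> [0]
DUP     -> [0, 0]
SUB     -> [0]
PUSH 5  -> [0, 5]
LOAD 0  -> [0, 5, -9]
EQ      -> [0, 0]
SWAP    -> [0, 0]
SWAP    -> [0, 0]
PUSH 1  -> [0, 0, 1]
MUL     -> [0, 0]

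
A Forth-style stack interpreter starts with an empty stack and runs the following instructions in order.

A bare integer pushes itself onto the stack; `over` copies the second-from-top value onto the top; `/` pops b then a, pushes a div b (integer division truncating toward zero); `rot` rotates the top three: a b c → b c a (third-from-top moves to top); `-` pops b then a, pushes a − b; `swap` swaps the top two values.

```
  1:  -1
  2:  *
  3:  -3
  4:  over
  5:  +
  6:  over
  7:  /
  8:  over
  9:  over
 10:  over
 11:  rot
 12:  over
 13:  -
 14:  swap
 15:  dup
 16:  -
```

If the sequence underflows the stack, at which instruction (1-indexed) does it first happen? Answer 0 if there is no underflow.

-1 : -1
*  — needs 2 operands, stack has 1 → underflow

2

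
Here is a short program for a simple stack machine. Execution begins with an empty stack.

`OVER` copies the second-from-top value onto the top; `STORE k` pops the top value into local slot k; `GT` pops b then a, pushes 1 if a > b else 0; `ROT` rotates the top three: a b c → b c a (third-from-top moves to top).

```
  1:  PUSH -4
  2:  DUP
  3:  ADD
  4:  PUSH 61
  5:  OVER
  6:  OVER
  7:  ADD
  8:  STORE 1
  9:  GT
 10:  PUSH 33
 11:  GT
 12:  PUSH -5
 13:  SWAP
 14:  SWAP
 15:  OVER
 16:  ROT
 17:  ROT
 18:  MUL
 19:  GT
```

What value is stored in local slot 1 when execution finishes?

53

PUSH -4  [-4]
DUP      [-4, -4]
ADD      [-8]
PUSH 61  [-8, 61]
OVER     [-8, 61, -8]
OVER     [-8, 61, -8, 61]
ADD      [-8, 61, 53]
STORE 1  [-8, 61]
GT       [0]
PUSH 33  [0, 33]
GT       [0]
PUSH -5  [0, -5]
SWAP     [-5, 0]
SWAP     [0, -5]
OVER     [0, -5, 0]
ROT      [-5, 0, 0]
ROT      [0, 0, -5]
MUL      [0, 0]
GT       [0]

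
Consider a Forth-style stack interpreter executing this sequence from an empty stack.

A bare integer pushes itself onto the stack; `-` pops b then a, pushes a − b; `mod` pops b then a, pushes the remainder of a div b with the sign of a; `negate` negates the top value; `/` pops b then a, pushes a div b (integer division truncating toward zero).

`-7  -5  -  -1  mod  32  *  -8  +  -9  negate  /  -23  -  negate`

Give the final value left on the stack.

-23

-7     : [-7]
-5     : [-7, -5]
-      : [-2]
-1     : [-2, -1]
mod    : [0]
32     : [0, 32]
*      : [0]
-8     : [0, -8]
+      : [-8]
-9     : [-8, -9]
negate : [-8, 9]
/      : [0]
-23    : [0, -23]
-      : [23]
negate : [-23]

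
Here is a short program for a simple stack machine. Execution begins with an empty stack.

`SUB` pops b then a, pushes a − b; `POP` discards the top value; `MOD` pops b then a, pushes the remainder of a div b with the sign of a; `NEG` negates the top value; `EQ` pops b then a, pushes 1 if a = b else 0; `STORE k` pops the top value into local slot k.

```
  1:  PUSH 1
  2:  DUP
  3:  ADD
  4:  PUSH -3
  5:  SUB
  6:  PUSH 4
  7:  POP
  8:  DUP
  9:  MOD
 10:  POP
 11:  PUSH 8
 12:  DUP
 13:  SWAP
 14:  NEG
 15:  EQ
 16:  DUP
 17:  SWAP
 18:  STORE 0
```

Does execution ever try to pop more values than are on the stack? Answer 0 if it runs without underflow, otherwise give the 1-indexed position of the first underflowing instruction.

PUSH 1   1
DUP      1 1
ADD      2
PUSH -3  2 -3
SUB      5
PUSH 4   5 4
POP      5
DUP      5 5
MOD      0
POP      (empty)
PUSH 8   8
DUP      8 8
SWAP     8 8
NEG      8 -8
EQ       0
DUP      0 0
SWAP     0 0
STORE 0  0

0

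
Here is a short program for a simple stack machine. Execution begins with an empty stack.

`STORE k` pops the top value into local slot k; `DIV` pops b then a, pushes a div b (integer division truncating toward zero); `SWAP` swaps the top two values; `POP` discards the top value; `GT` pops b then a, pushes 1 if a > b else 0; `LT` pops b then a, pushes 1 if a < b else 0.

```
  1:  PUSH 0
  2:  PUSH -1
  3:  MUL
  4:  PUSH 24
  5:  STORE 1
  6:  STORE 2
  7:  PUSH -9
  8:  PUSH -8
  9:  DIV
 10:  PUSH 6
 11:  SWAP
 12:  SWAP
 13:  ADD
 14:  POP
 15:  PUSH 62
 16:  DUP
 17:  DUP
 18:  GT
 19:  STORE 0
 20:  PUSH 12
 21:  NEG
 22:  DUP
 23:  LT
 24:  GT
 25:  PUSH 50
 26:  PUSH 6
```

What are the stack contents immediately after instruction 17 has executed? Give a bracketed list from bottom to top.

PUSH 0  → 0
PUSH -1 → 0 -1
MUL     → 0
PUSH 24 → 0 24
STORE 1 → 0
STORE 2 → (empty)
PUSH -9 → -9
PUSH -8 → -9 -8
DIV     → 1
PUSH 6  → 1 6
SWAP    → 6 1
SWAP    → 1 6
ADD     → 7
POP     → (empty)
PUSH 62 → 62
DUP     → 62 62
DUP     → 62 62 62

[62, 62, 62]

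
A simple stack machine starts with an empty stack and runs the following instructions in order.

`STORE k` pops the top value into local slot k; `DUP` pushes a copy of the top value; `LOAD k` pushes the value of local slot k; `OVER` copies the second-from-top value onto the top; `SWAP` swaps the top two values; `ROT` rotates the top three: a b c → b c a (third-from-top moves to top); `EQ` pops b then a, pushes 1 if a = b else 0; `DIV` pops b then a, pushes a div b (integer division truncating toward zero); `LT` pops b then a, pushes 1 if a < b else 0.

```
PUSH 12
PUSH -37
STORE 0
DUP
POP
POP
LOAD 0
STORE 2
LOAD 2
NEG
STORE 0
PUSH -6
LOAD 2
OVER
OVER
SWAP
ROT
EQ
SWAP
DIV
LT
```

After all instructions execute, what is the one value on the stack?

PUSH 12  → 12
PUSH -37 → 12 -37
STORE 0  → 12
DUP      → 12 12
POP      → 12
POP      → (empty)
LOAD 0   → -37
STORE 2  → (empty)
LOAD 2   → -37
NEG      → 37
STORE 0  → (empty)
PUSH -6  → -6
LOAD 2   → -6 -37
OVER     → -6 -37 -6
OVER     → -6 -37 -6 -37
SWAP     → -6 -37 -37 -6
ROT      → -6 -37 -6 -37
EQ       → -6 -37 0
SWAP     → -6 0 -37
DIV      → -6 0
LT       → 1

1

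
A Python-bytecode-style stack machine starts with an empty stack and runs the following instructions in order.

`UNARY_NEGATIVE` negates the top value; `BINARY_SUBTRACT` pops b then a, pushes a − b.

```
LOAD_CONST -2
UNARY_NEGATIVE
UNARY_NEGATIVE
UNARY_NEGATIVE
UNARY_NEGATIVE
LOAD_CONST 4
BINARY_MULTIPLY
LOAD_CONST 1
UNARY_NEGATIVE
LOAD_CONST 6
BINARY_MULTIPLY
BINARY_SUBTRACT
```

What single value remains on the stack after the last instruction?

-2

LOAD_CONST -2   → [-2]
UNARY_NEGATIVE  → [2]
UNARY_NEGATIVE  → [-2]
UNARY_NEGATIVE  → [2]
UNARY_NEGATIVE  → [-2]
LOAD_CONST 4    → [-2, 4]
BINARY_MULTIPLY → [-8]
LOAD_CONST 1    → [-8, 1]
UNARY_NEGATIVE  → [-8, -1]
LOAD_CONST 6    → [-8, -1, 6]
BINARY_MULTIPLY → [-8, -6]
BINARY_SUBTRACT → [-2]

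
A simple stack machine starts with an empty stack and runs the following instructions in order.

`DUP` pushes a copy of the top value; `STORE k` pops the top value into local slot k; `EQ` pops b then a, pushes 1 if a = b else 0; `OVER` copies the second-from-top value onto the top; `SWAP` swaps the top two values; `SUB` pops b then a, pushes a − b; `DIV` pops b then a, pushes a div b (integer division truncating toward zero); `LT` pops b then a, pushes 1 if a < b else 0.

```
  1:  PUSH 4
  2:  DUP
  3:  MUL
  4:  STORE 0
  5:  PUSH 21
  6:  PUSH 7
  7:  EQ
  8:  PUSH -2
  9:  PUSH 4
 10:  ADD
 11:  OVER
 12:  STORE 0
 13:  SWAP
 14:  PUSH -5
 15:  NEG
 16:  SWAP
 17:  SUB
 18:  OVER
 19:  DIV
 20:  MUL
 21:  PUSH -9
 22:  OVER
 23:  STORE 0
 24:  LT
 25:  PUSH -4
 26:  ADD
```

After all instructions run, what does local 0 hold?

4

PUSH 4  : [4]
DUP     : [4, 4]
MUL     : [16]
STORE 0 : []
PUSH 21 : [21]
PUSH 7  : [21, 7]
EQ      : [0]
PUSH -2 : [0, -2]
PUSH 4  : [0, -2, 4]
ADD     : [0, 2]
OVER    : [0, 2, 0]
STORE 0 : [0, 2]
SWAP    : [2, 0]
PUSH -5 : [2, 0, -5]
NEG     : [2, 0, 5]
SWAP    : [2, 5, 0]
SUB     : [2, 5]
OVER    : [2, 5, 2]
DIV     : [2, 2]
MUL     : [4]
PUSH -9 : [4, -9]
OVER    : [4, -9, 4]
STORE 0 : [4, -9]
LT      : [0]
PUSH -4 : [0, -4]
ADD     : [-4]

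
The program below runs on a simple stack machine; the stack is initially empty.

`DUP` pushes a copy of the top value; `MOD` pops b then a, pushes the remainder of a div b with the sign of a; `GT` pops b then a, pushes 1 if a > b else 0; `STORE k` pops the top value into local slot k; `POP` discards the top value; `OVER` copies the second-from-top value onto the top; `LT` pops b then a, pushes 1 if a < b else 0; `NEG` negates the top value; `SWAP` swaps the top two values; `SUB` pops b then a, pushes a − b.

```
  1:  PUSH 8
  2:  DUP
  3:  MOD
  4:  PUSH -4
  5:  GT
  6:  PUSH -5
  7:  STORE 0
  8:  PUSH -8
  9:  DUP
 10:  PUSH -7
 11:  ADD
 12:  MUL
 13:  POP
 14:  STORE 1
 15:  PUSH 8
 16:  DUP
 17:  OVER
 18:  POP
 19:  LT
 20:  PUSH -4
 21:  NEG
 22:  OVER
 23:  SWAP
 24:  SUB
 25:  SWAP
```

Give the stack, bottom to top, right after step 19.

PUSH 8   [8]
DUP      [8, 8]
MOD      [0]
PUSH -4  [0, -4]
GT       [1]
PUSH -5  [1, -5]
STORE 0  [1]
PUSH -8  [1, -8]
DUP      [1, -8, -8]
PUSH -7  [1, -8, -8, -7]
ADD      [1, -8, -15]
MUL      [1, 120]
POP      [1]
STORE 1  []
PUSH 8   [8]
DUP      [8, 8]
OVER     [8, 8, 8]
POP      [8, 8]
LT       [0]

[0]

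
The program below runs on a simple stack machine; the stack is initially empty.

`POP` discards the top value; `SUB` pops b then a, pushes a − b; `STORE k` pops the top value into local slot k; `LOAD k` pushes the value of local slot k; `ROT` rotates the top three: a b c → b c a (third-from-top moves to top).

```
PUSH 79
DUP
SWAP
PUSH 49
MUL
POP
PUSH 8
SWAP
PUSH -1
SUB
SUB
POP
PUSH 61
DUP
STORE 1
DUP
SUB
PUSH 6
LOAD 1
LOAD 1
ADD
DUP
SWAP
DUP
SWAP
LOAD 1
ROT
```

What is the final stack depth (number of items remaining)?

PUSH 79 : 79
DUP     : 79 79
SWAP    : 79 79
PUSH 49 : 79 79 49
MUL     : 79 3871
POP     : 79
PUSH 8  : 79 8
SWAP    : 8 79
PUSH -1 : 8 79 -1
SUB     : 8 80
SUB     : -72
POP     : (empty)
PUSH 61 : 61
DUP     : 61 61
STORE 1 : 61
DUP     : 61 61
SUB     : 0
PUSH 6  : 0 6
LOAD 1  : 0 6 61
LOAD 1  : 0 6 61 61
ADD     : 0 6 122
DUP     : 0 6 122 122
SWAP    : 0 6 122 122
DUP     : 0 6 122 122 122
SWAP    : 0 6 122 122 122
LOAD 1  : 0 6 122 122 122 61
ROT     : 0 6 122 122 61 122

6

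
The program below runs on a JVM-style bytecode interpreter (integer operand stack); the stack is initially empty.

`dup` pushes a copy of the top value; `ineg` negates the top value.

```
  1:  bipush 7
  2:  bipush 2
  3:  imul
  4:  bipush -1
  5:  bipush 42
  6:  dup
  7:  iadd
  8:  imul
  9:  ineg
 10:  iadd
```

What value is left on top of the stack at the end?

98

bipush 7   [7]
bipush 2   [7, 2]
imul       [14]
bipush -1  [14, -1]
bipush 42  [14, -1, 42]
dup        [14, -1, 42, 42]
iadd       [14, -1, 84]
imul       [14, -84]
ineg       [14, 84]
iadd       [98]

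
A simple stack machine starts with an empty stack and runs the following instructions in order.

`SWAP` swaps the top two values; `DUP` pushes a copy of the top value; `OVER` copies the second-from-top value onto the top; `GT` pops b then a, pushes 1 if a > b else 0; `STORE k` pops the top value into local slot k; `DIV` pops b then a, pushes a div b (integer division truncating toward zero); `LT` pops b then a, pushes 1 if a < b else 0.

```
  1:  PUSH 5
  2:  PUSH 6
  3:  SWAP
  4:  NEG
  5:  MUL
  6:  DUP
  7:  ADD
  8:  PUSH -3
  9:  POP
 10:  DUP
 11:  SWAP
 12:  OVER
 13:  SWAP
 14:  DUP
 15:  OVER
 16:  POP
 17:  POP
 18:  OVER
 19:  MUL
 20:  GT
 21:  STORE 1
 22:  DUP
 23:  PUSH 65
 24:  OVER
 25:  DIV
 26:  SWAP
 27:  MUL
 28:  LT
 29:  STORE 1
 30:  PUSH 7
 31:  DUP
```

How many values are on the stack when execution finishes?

PUSH 5  : 5
PUSH 6  : 5 6
SWAP    : 6 5
NEG     : 6 -5
MUL     : -30
DUP     : -30 -30
ADD     : -60
PUSH -3 : -60 -3
POP     : -60
DUP     : -60 -60
SWAP    : -60 -60
OVER    : -60 -60 -60
SWAP    : -60 -60 -60
DUP     : -60 -60 -60 -60
OVER    : -60 -60 -60 -60 -60
POP     : -60 -60 -60 -60
POP     : -60 -60 -60
OVER    : -60 -60 -60 -60
MUL     : -60 -60 3600
GT      : -60 0
STORE 1 : -60
DUP     : -60 -60
PUSH 65 : -60 -60 65
OVER    : -60 -60 65 -60
DIV     : -60 -60 -1
SWAP    : -60 -1 -60
MUL     : -60 60
LT      : 1
STORE 1 : (empty)
PUSH 7  : 7
DUP     : 7 7

2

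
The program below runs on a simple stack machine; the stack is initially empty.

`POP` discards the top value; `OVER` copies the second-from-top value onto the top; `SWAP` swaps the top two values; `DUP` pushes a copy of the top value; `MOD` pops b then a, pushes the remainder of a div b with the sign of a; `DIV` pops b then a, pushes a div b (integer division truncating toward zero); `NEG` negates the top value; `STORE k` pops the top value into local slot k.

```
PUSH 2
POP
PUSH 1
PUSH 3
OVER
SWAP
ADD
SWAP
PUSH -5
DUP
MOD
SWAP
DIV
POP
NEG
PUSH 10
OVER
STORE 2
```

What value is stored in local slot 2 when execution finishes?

-4

PUSH 2  -> 2
POP     -> (empty)
PUSH 1  -> 1
PUSH 3  -> 1 3
OVER    -> 1 3 1
SWAP    -> 1 1 3
ADD     -> 1 4
SWAP    -> 4 1
PUSH -5 -> 4 1 -5
DUP     -> 4 1 -5 -5
MOD     -> 4 1 0
SWAP    -> 4 0 1
DIV     -> 4 0
POP     -> 4
NEG     -> -4
PUSH 10 -> -4 10
OVER    -> -4 10 -4
STORE 2 -> -4 10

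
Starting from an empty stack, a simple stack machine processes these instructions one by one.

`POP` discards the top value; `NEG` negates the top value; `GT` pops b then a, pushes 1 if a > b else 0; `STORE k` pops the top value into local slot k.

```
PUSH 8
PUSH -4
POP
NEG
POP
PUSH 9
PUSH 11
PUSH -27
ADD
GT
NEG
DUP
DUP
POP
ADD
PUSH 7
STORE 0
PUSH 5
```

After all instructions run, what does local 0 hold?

7

PUSH 8   → 8
PUSH -4  → 8 -4
POP      → 8
NEG      → -8
POP      → (empty)
PUSH 9   → 9
PUSH 11  → 9 11
PUSH -27 → 9 11 -27
ADD      → 9 -16
GT       → 1
NEG      → -1
DUP      → -1 -1
DUP      → -1 -1 -1
POP      → -1 -1
ADD      → -2
PUSH 7   → -2 7
STORE 0  → -2
PUSH 5   → -2 5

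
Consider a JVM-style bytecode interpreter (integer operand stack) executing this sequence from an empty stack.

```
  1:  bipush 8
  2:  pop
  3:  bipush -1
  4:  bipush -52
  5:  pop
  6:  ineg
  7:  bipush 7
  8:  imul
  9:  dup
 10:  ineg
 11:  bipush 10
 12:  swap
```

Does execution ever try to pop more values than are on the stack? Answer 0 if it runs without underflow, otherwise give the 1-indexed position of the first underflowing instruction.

bipush 8   : 8
pop        : (empty)
bipush -1  : -1
bipush -52 : -1 -52
pop        : -1
ineg       : 1
bipush 7   : 1 7
imul       : 7
dup        : 7 7
ineg       : 7 -7
bipush 10  : 7 -7 10
swap       : 7 10 -7

0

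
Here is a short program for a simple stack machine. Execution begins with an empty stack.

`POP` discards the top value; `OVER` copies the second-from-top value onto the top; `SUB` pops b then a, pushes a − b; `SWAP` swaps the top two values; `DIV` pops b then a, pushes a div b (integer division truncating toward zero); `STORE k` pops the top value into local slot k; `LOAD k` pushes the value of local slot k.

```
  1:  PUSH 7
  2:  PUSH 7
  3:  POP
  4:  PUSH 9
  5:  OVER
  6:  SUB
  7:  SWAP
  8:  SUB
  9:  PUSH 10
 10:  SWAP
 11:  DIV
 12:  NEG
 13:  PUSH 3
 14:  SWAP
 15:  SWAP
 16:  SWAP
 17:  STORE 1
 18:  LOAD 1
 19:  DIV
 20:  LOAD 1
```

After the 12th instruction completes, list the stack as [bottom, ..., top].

[2]

PUSH 7  -> [7]
PUSH 7  -> [7, 7]
POP     -> [7]
PUSH 9  -> [7, 9]
OVER    -> [7, 9, 7]
SUB     -> [7, 2]
SWAP    -> [2, 7]
SUB     -> [-5]
PUSH 10 -> [-5, 10]
SWAP    -> [10, -5]
DIV     -> [-2]
NEG     -> [2]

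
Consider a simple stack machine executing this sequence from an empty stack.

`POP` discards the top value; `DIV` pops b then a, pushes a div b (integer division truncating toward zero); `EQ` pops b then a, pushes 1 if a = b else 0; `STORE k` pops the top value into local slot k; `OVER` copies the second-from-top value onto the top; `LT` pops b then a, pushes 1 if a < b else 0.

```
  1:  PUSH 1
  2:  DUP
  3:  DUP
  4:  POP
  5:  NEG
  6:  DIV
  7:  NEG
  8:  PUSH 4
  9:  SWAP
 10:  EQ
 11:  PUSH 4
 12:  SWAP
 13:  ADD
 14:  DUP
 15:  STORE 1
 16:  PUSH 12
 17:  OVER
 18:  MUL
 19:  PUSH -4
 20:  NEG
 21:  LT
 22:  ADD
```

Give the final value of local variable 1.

4

PUSH 1  → [1]
DUP     → [1, 1]
DUP     → [1, 1, 1]
POP     → [1, 1]
NEG     → [1, -1]
DIV     → [-1]
NEG     → [1]
PUSH 4  → [1, 4]
SWAP    → [4, 1]
EQ      → [0]
PUSH 4  → [0, 4]
SWAP    → [4, 0]
ADD     → [4]
DUP     → [4, 4]
STORE 1 → [4]
PUSH 12 → [4, 12]
OVER    → [4, 12, 4]
MUL     → [4, 48]
PUSH -4 → [4, 48, -4]
NEG     → [4, 48, 4]
LT      → [4, 0]
ADD     → [4]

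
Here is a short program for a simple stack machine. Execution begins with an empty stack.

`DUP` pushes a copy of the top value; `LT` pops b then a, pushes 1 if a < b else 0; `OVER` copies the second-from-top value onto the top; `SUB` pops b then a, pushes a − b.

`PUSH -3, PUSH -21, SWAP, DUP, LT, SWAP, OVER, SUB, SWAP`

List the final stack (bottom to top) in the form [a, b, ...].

[-21, 0]

PUSH -3  : [-3]
PUSH -21 : [-3, -21]
SWAP     : [-21, -3]
DUP      : [-21, -3, -3]
LT       : [-21, 0]
SWAP     : [0, -21]
OVER     : [0, -21, 0]
SUB      : [0, -21]
SWAP     : [-21, 0]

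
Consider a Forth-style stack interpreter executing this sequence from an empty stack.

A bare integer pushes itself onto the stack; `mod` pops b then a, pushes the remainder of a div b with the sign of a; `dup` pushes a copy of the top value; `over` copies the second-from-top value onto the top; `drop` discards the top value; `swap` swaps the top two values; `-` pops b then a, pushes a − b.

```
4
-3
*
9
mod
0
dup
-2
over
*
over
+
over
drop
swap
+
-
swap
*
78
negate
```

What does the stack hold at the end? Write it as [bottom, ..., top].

[0, -78]

4      : [4]
-3     : [4, -3]
*      : [-12]
9      : [-12, 9]
mod    : [-3]
0      : [-3, 0]
dup    : [-3, 0, 0]
-2     : [-3, 0, 0, -2]
over   : [-3, 0, 0, -2, 0]
*      : [-3, 0, 0, 0]
over   : [-3, 0, 0, 0, 0]
+      : [-3, 0, 0, 0]
over   : [-3, 0, 0, 0, 0]
drop   : [-3, 0, 0, 0]
swap   : [-3, 0, 0, 0]
+      : [-3, 0, 0]
-      : [-3, 0]
swap   : [0, -3]
*      : [0]
78     : [0, 78]
negate : [0, -78]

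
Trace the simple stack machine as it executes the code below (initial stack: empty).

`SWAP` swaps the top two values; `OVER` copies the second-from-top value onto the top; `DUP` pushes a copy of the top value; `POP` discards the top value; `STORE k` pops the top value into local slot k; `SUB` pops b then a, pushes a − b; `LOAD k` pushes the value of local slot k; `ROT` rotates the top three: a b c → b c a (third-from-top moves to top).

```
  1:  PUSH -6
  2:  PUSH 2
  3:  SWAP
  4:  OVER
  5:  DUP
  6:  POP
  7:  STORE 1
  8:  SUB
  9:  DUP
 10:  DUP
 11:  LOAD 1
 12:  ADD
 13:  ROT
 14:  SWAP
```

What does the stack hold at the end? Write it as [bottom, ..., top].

[8, 8, 10]

PUSH -6  [-6]
PUSH 2   [-6, 2]
SWAP     [2, -6]
OVER     [2, -6, 2]
DUP      [2, -6, 2, 2]
POP      [2, -6, 2]
STORE 1  [2, -6]
SUB      [8]
DUP      [8, 8]
DUP      [8, 8, 8]
LOAD 1   [8, 8, 8, 2]
ADD      [8, 8, 10]
ROT      [8, 10, 8]
SWAP     [8, 8, 10]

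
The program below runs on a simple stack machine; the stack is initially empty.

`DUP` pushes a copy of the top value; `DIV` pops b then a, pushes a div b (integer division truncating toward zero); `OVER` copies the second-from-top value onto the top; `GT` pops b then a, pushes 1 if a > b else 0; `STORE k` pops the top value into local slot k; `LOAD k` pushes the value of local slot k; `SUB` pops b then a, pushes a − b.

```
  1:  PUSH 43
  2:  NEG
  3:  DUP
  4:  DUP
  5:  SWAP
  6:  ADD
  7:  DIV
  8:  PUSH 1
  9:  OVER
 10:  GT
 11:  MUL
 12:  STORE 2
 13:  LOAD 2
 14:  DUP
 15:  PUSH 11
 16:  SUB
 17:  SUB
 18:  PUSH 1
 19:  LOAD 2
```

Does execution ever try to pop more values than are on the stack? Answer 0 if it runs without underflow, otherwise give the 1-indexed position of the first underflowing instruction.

PUSH 43  [43]
NEG      [-43]
DUP      [-43, -43]
DUP      [-43, -43, -43]
SWAP     [-43, -43, -43]
ADD      [-43, -86]
DIV      [0]
PUSH 1   [0, 1]
OVER     [0, 1, 0]
GT       [0, 1]
MUL      [0]
STORE 2  []
LOAD 2   [0]
DUP      [0, 0]
PUSH 11  [0, 0, 11]
SUB      [0, -11]
SUB      [11]
PUSH 1   [11, 1]
LOAD 2   [11, 1, 0]

0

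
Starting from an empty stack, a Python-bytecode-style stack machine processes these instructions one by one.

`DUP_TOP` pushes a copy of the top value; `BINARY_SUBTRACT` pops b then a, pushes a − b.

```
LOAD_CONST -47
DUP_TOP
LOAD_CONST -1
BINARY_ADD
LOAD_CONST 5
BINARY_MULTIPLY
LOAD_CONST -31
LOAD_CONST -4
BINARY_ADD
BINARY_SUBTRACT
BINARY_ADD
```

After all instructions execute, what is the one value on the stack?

LOAD_CONST -47  -> -47
DUP_TOP         -> -47 -47
LOAD_CONST -1   -> -47 -47 -1
BINARY_ADD      -> -47 -48
LOAD_CONST 5    -> -47 -48 5
BINARY_MULTIPLY -> -47 -240
LOAD_CONST -31  -> -47 -240 -31
LOAD_CONST -4   -> -47 -240 -31 -4
BINARY_ADD      -> -47 -240 -35
BINARY_SUBTRACT -> -47 -205
BINARY_ADD      -> -252

-252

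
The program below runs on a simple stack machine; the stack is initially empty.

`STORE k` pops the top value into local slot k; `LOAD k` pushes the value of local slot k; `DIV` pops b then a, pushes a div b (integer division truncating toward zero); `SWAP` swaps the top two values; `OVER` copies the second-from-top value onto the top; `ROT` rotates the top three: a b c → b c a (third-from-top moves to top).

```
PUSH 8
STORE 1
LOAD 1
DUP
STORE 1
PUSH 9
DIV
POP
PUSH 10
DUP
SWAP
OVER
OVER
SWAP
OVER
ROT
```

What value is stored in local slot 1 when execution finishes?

8

PUSH 8  -> [8]
STORE 1 -> []
LOAD 1  -> [8]
DUP     -> [8, 8]
STORE 1 -> [8]
PUSH 9  -> [8, 9]
DIV     -> [0]
POP     -> []
PUSH 10 -> [10]
DUP     -> [10, 10]
SWAP    -> [10, 10]
OVER    -> [10, 10, 10]
OVER    -> [10, 10, 10, 10]
SWAP    -> [10, 10, 10, 10]
OVER    -> [10, 10, 10, 10, 10]
ROT     -> [10, 10, 10, 10, 10]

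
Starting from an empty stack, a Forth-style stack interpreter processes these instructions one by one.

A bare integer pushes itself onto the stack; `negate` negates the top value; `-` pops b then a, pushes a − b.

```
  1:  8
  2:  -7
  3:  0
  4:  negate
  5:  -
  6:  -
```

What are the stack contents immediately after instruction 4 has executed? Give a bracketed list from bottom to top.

8      : [8]
-7     : [8, -7]
0      : [8, -7, 0]
negate : [8, -7, 0]

[8, -7, 0]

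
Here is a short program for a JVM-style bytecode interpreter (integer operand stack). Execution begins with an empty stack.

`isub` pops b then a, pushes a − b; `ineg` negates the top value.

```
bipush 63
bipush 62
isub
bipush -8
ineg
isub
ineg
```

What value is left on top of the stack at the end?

7

bipush 63 → 63
bipush 62 → 63 62
isub      → 1
bipush -8 → 1 -8
ineg      → 1 8
isub      → -7
ineg      → 7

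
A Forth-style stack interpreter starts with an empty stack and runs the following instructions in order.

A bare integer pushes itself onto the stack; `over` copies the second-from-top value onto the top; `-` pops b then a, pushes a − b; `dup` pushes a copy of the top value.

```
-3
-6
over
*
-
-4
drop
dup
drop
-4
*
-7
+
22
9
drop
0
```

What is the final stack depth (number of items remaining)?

3

-3   -> [-3]
-6   -> [-3, -6]
over -> [-3, -6, -3]
*    -> [-3, 18]
-    -> [-21]
-4   -> [-21, -4]
drop -> [-21]
dup  -> [-21, -21]
drop -> [-21]
-4   -> [-21, -4]
*    -> [84]
-7   -> [84, -7]
+    -> [77]
22   -> [77, 22]
9    -> [77, 22, 9]
drop -> [77, 22]
0    -> [77, 22, 0]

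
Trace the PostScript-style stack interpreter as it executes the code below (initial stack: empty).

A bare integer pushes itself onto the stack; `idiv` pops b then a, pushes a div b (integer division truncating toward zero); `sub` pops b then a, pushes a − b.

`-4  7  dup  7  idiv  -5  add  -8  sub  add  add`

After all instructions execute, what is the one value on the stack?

-4    -4
7     -4 7
dup   -4 7 7
7     -4 7 7 7
idiv  -4 7 1
-5    -4 7 1 -5
add   -4 7 -4
-8    -4 7 -4 -8
sub   -4 7 4
add   -4 11
add   7

7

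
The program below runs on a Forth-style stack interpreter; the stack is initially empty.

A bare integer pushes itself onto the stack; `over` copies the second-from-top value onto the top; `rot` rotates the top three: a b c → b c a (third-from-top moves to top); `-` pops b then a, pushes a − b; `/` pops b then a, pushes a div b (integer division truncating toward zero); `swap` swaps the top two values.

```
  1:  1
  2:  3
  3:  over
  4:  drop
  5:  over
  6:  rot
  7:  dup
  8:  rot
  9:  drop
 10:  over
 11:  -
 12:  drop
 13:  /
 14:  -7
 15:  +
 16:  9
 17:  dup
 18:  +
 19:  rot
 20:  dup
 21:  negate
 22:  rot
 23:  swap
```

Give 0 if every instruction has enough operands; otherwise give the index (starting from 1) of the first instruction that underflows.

19

1     1
3     1 3
over  1 3 1
drop  1 3
over  1 3 1
rot   3 1 1
dup   3 1 1 1
rot   3 1 1 1
drop  3 1 1
over  3 1 1 1
-     3 1 0
drop  3 1
/     3
-7    3 -7
+     -4
9     -4 9
dup   -4 9 9
+     -4 18
rot  — needs 3 operands, stack has 2 → underflow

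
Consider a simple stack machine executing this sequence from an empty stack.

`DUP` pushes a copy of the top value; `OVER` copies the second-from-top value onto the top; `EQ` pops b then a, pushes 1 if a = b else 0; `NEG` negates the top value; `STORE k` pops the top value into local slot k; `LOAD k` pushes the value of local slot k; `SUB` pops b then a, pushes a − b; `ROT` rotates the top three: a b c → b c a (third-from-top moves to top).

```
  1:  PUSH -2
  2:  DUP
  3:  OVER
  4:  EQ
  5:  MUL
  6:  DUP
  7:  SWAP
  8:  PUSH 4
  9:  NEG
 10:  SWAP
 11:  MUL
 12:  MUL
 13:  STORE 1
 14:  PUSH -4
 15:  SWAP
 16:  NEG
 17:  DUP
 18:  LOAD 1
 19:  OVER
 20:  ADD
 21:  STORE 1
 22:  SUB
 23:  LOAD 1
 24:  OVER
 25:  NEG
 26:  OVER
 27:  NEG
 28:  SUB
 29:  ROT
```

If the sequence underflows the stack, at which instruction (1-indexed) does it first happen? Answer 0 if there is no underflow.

PUSH -2 : [-2]
DUP     : [-2, -2]
OVER    : [-2, -2, -2]
EQ      : [-2, 1]
MUL     : [-2]
DUP     : [-2, -2]
SWAP    : [-2, -2]
PUSH 4  : [-2, -2, 4]
NEG     : [-2, -2, -4]
SWAP    : [-2, -4, -2]
MUL     : [-2, 8]
MUL     : [-16]
STORE 1 : []
PUSH -4 : [-4]
SWAP  — needs 2 operands, stack has 1 → underflow

15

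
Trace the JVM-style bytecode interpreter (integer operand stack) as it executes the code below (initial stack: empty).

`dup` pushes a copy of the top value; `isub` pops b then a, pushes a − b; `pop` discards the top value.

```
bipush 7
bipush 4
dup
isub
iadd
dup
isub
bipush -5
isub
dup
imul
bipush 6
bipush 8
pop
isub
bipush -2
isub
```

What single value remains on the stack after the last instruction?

bipush 7  -> [7]
bipush 4  -> [7, 4]
dup       -> [7, 4, 4]
isub      -> [7, 0]
iadd      -> [7]
dup       -> [7, 7]
isub      -> [0]
bipush -5 -> [0, -5]
isub      -> [5]
dup       -> [5, 5]
imul      -> [25]
bipush 6  -> [25, 6]
bipush 8  -> [25, 6, 8]
pop       -> [25, 6]
isub      -> [19]
bipush -2 -> [19, -2]
isub      -> [21]

21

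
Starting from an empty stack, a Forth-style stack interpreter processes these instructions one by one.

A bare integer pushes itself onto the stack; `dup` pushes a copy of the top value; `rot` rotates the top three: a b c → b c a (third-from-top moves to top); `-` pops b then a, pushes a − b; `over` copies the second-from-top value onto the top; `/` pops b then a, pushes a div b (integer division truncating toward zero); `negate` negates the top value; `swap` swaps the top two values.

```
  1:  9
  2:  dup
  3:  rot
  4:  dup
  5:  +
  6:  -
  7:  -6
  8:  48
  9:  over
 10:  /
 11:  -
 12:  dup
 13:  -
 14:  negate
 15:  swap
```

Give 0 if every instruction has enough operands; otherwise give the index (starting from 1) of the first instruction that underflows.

3

9    [9]
dup  [9, 9]
rot  — needs 3 operands, stack has 2 → underflow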